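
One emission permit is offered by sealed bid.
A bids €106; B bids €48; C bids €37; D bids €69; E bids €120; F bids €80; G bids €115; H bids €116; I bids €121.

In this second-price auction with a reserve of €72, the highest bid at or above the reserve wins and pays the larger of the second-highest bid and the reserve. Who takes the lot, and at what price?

Sorting bids: 121 (I) > 120 (E) > 116 (H) > 115 (G) > 106 (A) > 80 (F) > …
Highest eligible bid: I at €121.
Second-highest bid €120 exceeds the reserve €72 → payment €120.

I pays €120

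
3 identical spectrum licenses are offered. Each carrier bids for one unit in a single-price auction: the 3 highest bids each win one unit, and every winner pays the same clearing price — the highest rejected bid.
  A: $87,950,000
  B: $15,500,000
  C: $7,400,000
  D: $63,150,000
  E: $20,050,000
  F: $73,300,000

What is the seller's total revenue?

Ordering the bids: 87,950,000 (A), 73,300,000 (F), 63,150,000 (D), 20,050,000 (E), 15,500,000 (B), …
Top 3: A, F, D.
First losing bid is E's $20,050,000, which sets the uniform price.
Total revenue = 3 × $20,050,000 = $60,150,000.

Total revenue: $60,150,000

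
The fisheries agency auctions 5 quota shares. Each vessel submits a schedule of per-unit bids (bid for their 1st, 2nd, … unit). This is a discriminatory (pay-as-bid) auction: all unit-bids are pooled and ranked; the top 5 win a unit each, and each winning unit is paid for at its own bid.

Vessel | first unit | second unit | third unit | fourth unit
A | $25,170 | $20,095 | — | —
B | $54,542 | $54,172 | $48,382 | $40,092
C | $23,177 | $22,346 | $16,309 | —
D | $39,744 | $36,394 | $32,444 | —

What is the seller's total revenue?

Total revenue: $236,932

All unit-bids, highest first — top 5: 54,542 (B-1), 54,172 (B-2), 48,382 (B-3), 40,092 (B-4), 39,744 (D-1)
Next rejected bid: $36,394 (not a price — pay-as-bid).
Each winning unit pays its own bid.
Revenue = 54,542 + 54,172 + 48,382 + 40,092 + 39,744 = $236,932.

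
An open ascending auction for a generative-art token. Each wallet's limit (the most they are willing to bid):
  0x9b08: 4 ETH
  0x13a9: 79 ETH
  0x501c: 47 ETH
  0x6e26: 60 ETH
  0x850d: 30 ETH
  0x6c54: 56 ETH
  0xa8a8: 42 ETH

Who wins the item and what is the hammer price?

Limits ranked: 79 (0x13a9) > 60 (0x6e26) > 56 (0x6c54) > 47 (0x501c) > 42 (0xa8a8) > 30 (0x850d) > …
0x6e26 is the last rival to drop out, at 60 ETH; 0x13a9 remains and wins at that price.

0x13a9 wins at 60 ETH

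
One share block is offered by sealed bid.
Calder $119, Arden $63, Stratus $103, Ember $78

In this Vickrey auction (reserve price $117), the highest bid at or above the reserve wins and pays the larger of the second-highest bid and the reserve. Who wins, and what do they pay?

Calder pays $117

Bids in order: 119 (Calder) > 103 (Stratus) > 78 (Ember) > 63 (Arden)
Calder has the top bid at or above the reserve ($119).
max(second-highest $103, reserve $117) = $117.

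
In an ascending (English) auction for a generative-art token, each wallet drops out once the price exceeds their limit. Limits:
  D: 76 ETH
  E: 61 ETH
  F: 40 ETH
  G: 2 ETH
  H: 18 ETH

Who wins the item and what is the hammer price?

Limits ranked: 76 (D) > 61 (E) > 40 (F) > 18 (H) > 2 (G)
Once the price passes 61 ETH, only D is left; the hammer falls at E's limit of 61 ETH.

D wins at 61 ETH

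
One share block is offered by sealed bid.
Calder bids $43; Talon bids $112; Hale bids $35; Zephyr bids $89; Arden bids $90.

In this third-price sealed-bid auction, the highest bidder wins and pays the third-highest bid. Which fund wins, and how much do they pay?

Third-price sealed-bid auction: the highest bidder wins and pays the third-highest bid.
Sorting bids: 112 (Talon) > 90 (Arden) > 89 (Zephyr) > 43 (Calder) > 35 (Hale)
Talon is highest; pays the third-highest bid, $89.

Talon pays $89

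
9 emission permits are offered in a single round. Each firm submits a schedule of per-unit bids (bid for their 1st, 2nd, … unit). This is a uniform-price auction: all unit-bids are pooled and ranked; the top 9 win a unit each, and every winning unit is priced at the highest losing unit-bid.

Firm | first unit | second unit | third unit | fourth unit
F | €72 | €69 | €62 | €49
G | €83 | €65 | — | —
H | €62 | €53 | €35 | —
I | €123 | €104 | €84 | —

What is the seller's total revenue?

Total revenue: €477

Merging the schedules and taking the best 9: 123 (I-1), 104 (I-2), 84 (I-3), 83 (G-1), 72 (F-1), 69 (F-2), 65 (G-2), 62 (F-3), 62 (H-1)
The (k+1)-th unit-bid is €53.
Allocation: F 3, G 2, H 1, I 3. Every unit priced at €53.
Revenue = 9 × 53 = €477.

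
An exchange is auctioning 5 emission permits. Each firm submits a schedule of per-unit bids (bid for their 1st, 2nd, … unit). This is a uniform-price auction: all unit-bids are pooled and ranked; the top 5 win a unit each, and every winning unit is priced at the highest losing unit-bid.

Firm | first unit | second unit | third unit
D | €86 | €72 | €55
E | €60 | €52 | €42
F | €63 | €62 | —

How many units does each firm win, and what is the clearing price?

All unit-bids, highest first — top 5: 86 (D-1), 72 (D-2), 63 (F-1), 62 (F-2), 60 (E-1)
The (k+1)-th unit-bid is €55.
Allocation: D 2, E 1, F 2.

D 2, E 1, F 2; clearing price €55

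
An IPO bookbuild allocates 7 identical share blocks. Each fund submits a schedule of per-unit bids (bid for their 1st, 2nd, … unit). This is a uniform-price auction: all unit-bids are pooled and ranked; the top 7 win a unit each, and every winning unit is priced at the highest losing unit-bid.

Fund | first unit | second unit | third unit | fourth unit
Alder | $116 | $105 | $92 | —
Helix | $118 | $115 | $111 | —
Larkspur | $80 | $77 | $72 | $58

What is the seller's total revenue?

All unit-bids, highest first — top 7: 118 (Helix-1), 116 (Alder-1), 115 (Helix-2), 111 (Helix-3), 105 (Alder-2), 92 (Alder-3), 80 (Larkspur-1)
The (k+1)-th unit-bid is $77.
Allocation: Alder 3, Helix 3, Larkspur 1. Every unit priced at $77.
Revenue = 7 × 77 = $539.

Total revenue: $539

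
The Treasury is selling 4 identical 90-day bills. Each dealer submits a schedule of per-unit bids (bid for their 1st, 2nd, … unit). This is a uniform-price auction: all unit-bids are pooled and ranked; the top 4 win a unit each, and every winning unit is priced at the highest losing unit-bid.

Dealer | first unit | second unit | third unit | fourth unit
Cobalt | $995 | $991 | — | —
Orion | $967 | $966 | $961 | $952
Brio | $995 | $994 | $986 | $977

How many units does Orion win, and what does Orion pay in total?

Orion: 0 units, pays $0

All unit-bids, highest first — top 4: 995 (Cobalt-1), 995 (Brio-1), 994 (Brio-2), 991 (Cobalt-2)
Highest rejected unit-bid = $986.
Orion wins 0 unit(s) at $986 each.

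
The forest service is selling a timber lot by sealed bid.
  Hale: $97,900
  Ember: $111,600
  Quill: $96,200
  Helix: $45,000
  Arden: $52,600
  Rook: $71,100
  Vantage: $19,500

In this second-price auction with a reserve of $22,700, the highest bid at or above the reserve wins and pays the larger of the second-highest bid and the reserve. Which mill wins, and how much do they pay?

Ember pays $97,900

Sorting bids: 111,600 (Ember) > 97,900 (Hale) > 96,200 (Quill) > 71,100 (Rook) > 52,600 (Arden) > 45,000 (Helix) > …
Highest eligible bid: Ember at $111,600.
Second-highest bid $97,900 exceeds the reserve $22,700 → payment $97,900.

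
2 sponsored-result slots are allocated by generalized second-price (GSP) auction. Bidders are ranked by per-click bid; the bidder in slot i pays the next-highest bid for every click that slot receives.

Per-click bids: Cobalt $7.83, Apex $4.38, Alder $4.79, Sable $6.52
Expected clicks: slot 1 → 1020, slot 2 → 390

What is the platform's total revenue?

Total revenue: $8518.50

Per-click bids in order: $7.83 (Cobalt) > $6.52 (Sable) > $4.79 (Alder) > …
Slot 1: Cobalt pays $6.52 × 1020 = $6650.40
Slot 2: Sable pays $4.79 × 390 = $1868.10
Total = $8518.50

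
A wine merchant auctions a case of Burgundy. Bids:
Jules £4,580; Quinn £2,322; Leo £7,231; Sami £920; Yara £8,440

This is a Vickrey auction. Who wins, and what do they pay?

Yara pays £7,231

Vickrey auction: the highest bidder wins and pays the second-highest bid.
Bids in order: 8,440 (Yara) > 7,231 (Leo) > 4,580 (Jules) > 2,322 (Quinn) > 920 (Sami)
Yara wins with the highest bid; price is set by the runner-up at £7,231.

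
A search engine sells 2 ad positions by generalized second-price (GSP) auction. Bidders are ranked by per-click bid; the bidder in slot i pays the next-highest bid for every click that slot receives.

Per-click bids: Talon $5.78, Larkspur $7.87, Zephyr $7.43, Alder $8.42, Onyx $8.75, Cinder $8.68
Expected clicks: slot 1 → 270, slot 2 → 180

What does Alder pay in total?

Alder pays $0.00

Sorting advertisers: $8.75 (Onyx) > $8.68 (Cinder) > $8.42 (Alder) > …
Alder ranks below slot 2 → no slot, pays nothing.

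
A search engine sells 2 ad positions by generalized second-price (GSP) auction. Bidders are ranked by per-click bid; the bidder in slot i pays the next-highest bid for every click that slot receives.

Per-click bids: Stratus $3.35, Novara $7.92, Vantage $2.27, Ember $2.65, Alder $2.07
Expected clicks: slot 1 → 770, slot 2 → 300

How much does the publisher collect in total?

Total revenue: $3374.50

Sorting advertisers: $7.92 (Novara) > $3.35 (Stratus) > $2.65 (Ember) > …
Slot 1: Novara pays $3.35 × 770 = $2579.50
Slot 2: Stratus pays $2.65 × 300 = $795.00
Total = $3374.50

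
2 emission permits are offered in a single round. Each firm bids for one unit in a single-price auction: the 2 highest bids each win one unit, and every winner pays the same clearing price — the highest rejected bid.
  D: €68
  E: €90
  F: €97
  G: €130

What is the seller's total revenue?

Ordering the bids: 130 (G), 97 (F), 90 (E), 68 (D)
Winners (2 units): G, F.
Highest unsuccessful bid: €90 → clearing price.
Total revenue = 2 × €90 = €180.

Total revenue: €180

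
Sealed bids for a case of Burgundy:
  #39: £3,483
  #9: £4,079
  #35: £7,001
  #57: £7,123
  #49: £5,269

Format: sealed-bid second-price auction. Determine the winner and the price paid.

#57 pays £7,001

Sorting bids: 7,123 (#57) > 7,001 (#35) > 5,269 (#49) > 4,079 (#9) > 3,483 (#39)
#57 wins with the highest bid; price is set by the runner-up at £7,001.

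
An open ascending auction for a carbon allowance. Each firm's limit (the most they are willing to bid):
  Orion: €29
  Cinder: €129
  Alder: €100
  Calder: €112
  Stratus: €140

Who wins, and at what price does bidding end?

Stratus wins at €129

Limits in order: 140 (Stratus) > 129 (Cinder) > 112 (Calder) > 100 (Alder) > 29 (Orion)
Cinder is the last rival to drop out, at €129; Stratus remains and wins at that price.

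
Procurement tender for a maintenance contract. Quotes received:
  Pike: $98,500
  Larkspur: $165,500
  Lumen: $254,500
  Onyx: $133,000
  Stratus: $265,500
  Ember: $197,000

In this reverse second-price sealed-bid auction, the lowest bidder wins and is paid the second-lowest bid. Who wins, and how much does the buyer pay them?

Bids ranked: 98,500 (Pike) < 133,000 (Onyx) < 165,500 (Larkspur) < 197,000 (Ember) < 254,500 (Lumen) < 265,500 (Stratus)
Pike is lowest; is paid the second-lowest bid, $133,000.

Pike is paid $133,000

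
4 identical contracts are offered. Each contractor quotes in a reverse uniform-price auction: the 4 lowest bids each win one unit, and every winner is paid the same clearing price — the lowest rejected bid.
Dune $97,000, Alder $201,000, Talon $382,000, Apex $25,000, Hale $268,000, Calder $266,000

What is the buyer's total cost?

Bids ranked low→high: 25,000 (Apex), 97,000 (Dune), 201,000 (Alder), 266,000 (Calder), 268,000 (Hale), 382,000 (Talon)
The 4 lowest are Apex, Dune, Alder, Calder.
First losing bid is Hale's $268,000, which sets the uniform price.
Total cost = 4 × $268,000 = $1,072,000.

Total cost: $1,072,000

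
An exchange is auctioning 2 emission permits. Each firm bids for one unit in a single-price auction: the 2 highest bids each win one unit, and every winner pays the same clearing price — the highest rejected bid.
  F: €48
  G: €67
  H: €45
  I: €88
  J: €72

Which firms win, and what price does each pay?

Ordering the bids: 88 (I), 72 (J), 67 (G), 48 (F), …
The 2 highest are I, J.
Clearing price = highest rejected bid = €67.

I, J; each pays €67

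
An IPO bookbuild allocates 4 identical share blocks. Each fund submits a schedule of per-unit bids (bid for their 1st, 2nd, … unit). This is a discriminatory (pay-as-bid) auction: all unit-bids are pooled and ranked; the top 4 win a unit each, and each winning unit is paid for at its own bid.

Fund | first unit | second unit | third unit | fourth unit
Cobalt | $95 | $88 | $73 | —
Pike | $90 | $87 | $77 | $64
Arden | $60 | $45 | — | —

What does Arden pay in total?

Merging the schedules and taking the best 4: 95 (Cobalt-1), 90 (Pike-1), 88 (Cobalt-2), 87 (Pike-2)
Next rejected bid: $77 (not a price — pay-as-bid).
Arden wins no units.

Arden pays $0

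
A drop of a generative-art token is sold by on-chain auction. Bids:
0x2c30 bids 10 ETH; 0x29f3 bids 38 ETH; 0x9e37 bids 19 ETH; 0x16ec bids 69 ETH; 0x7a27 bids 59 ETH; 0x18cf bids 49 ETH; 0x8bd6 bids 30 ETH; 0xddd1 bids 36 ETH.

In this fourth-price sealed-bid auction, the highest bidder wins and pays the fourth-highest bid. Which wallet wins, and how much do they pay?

0x16ec pays 38 ETH

Sorting bids: 69 (0x16ec) > 59 (0x7a27) > 49 (0x18cf) > 38 (0x29f3) > 36 (0xddd1) > 30 (0x8bd6) > …
0x16ec wins; payment is bid #4 in the ranking = 38 ETH.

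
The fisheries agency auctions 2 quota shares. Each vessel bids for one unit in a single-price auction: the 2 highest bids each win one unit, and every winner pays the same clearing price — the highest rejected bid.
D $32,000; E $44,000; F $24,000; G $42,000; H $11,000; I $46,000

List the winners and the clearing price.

Bids ranked high→low: 46,000 (I), 44,000 (E), 42,000 (G), 32,000 (D), …
The 2 highest are I, E.
Clearing price = highest rejected bid = $42,000.

I, E; each pays $42,000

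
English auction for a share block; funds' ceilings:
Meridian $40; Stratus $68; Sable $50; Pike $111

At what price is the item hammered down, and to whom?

Limits ranked: 111 (Pike) > 68 (Stratus) > 50 (Sable) > 40 (Meridian)
Once the price passes $68, only Pike is left; the hammer falls at Stratus's limit of $68.

Pike wins at $68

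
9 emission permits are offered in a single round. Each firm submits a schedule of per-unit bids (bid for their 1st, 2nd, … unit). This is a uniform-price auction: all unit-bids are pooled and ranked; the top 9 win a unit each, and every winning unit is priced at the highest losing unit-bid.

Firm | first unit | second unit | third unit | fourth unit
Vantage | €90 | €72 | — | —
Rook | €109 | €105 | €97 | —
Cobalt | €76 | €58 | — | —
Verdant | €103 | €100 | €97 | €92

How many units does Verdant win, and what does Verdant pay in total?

Verdant: 4 units, pays €288

Merging the schedules and taking the best 9: 109 (Rook-1), 105 (Rook-2), 103 (Verdant-1), 100 (Verdant-2), 97 (Rook-3), 97 (Verdant-3), 92 (Verdant-4), 90 (Vantage-1), 76 (Cobalt-1)
First bid not allocated: €72.
Verdant wins 4 unit(s) at €72 each.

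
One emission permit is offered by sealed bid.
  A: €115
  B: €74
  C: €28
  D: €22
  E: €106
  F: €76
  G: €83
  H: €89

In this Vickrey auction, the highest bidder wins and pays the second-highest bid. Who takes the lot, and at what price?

Vickrey auction: the highest bidder wins and pays the second-highest bid.
Bids ranked: 115 (A) > 106 (E) > 89 (H) > 83 (G) > 76 (F) > 74 (B) > …
A is highest; pays the second-highest bid, €106.

A pays €106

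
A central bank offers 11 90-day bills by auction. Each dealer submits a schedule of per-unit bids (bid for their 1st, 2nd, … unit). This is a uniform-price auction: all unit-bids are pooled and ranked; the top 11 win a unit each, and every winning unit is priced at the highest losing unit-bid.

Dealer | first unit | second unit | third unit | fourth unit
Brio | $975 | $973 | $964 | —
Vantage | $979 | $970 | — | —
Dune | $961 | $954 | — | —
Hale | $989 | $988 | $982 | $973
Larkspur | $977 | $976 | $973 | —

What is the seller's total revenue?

Total revenue: $10,604

Pooled unit-bids ranked (top 11): 989 (Hale-1), 988 (Hale-2), 982 (Hale-3), 979 (Vantage-1), 977 (Larkspur-1), 976 (Larkspur-2), 975 (Brio-1), 973 (Brio-2), 973 (Hale-4), 973 (Larkspur-3), 970 (Vantage-2)
First bid not allocated: $964.
Allocation: Brio 2, Hale 4, Larkspur 3, Vantage 2. Every unit priced at $964.
Revenue = 11 × 964 = $10,604.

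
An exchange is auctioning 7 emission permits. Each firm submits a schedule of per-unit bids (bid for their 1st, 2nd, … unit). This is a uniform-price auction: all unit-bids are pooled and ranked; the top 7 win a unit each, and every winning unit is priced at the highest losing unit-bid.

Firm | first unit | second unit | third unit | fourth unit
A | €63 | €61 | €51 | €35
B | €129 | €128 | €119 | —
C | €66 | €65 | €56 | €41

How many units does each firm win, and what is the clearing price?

Pooled unit-bids ranked (top 7): 129 (B-1), 128 (B-2), 119 (B-3), 66 (C-1), 65 (C-2), 63 (A-1), 61 (A-2)
First bid not allocated: €56.
Allocation: A 2, B 3, C 2.

A 2, B 3, C 2; clearing price €56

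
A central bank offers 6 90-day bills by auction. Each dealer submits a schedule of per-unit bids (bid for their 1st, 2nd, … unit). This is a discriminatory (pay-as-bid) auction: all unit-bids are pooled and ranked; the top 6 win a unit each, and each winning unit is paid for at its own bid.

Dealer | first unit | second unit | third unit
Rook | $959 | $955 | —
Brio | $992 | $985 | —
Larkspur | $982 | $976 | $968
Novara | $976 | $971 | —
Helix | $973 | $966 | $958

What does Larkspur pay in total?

Larkspur pays $1,958

All unit-bids, highest first — top 6: 992 (Brio-1), 985 (Brio-2), 982 (Larkspur-1), 976 (Larkspur-2), 976 (Novara-1), 973 (Helix-1)
Next rejected bid: $971 (not a price — pay-as-bid).
Larkspur's winning unit-bids: 982 + 976 = $1,958.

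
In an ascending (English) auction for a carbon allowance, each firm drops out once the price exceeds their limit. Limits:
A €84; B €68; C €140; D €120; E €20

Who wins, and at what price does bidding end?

C wins at €120

Open ascending-bid auction: the price rises until one bidder remains; the winner pays the price at which the last rival dropped out.
Limits ranked: 140 (C) > 120 (D) > 84 (A) > 68 (B) > 20 (E)
D is the last rival to drop out, at €120; C remains and wins at that price.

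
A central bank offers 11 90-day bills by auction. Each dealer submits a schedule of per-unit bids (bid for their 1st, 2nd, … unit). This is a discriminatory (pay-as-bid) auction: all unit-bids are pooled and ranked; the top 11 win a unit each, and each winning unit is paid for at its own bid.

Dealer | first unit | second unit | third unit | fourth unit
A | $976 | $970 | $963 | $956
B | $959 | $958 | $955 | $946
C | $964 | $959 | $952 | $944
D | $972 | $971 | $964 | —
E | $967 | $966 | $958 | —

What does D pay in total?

All unit-bids, highest first — top 11: 976 (A-1), 972 (D-1), 971 (D-2), 970 (A-2), 967 (E-1), 966 (E-2), 964 (C-1), 964 (D-3), 963 (A-3), 959 (B-1), 959 (C-2)
Next rejected bid: $958 (not a price — pay-as-bid).
D's winning unit-bids: 972 + 971 + 964 = $2,907.

D pays $2,907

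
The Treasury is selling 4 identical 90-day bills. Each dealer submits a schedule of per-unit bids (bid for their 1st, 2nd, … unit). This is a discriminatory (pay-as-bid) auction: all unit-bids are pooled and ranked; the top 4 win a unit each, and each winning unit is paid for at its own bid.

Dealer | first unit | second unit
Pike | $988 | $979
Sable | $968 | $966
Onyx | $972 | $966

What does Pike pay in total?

Pooled unit-bids ranked (top 4): 988 (Pike-1), 979 (Pike-2), 972 (Onyx-1), 968 (Sable-1)
Next rejected bid: $966 (not a price — pay-as-bid).
Pike's winning unit-bids: 988 + 979 = $1,967.

Pike pays $1,967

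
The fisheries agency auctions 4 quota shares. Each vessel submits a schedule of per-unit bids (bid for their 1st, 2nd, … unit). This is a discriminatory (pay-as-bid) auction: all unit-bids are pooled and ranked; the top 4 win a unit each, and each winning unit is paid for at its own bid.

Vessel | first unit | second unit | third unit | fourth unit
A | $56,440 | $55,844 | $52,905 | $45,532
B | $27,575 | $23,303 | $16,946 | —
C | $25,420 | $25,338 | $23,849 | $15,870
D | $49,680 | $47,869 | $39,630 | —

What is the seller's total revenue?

All unit-bids, highest first — top 4: 56,440 (A-1), 55,844 (A-2), 52,905 (A-3), 49,680 (D-1)
Next rejected bid: $47,869 (not a price — pay-as-bid).
Each winning unit pays its own bid.
Revenue = 56,440 + 55,844 + 52,905 + 49,680 = $214,869.

Total revenue: $214,869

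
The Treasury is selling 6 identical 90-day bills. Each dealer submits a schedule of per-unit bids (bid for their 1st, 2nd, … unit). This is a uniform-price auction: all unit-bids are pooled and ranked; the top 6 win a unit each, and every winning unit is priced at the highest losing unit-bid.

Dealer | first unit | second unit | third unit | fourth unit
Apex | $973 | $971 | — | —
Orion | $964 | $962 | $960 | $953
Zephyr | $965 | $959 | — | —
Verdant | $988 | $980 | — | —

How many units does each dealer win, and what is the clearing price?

All unit-bids, highest first — top 6: 988 (Verdant-1), 980 (Verdant-2), 973 (Apex-1), 971 (Apex-2), 965 (Zephyr-1), 964 (Orion-1)
First bid not allocated: $962.
Allocation: Apex 2, Orion 1, Verdant 2, Zephyr 1.

Apex 2, Orion 1, Verdant 2, Zephyr 1; clearing price $962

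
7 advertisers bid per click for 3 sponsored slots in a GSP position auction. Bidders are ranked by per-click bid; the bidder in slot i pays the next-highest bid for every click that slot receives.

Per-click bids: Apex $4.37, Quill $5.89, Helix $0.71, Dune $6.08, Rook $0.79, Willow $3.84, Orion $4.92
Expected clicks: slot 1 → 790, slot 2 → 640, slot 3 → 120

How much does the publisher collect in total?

Sorting advertisers: $6.08 (Dune) > $5.89 (Quill) > $4.92 (Orion) > $4.37 (Apex) > …
Slot 1: Dune pays $5.89 × 790 = $4653.10
Slot 2: Quill pays $4.92 × 640 = $3148.80
Slot 3: Orion pays $4.37 × 120 = $524.40
Total = $8326.30

Total revenue: $8326.30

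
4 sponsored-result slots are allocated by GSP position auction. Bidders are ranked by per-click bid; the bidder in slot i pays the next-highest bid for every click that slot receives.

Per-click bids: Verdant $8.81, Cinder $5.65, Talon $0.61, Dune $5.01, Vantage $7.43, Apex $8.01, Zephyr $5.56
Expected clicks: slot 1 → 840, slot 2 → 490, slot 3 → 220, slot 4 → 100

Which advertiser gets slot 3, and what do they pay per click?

Vantage; $5.65 per click

Ranked by bid: $8.81 (Verdant) > $8.01 (Apex) > $7.43 (Vantage) > $5.65 (Cinder) > $5.56 (Zephyr) > …
Slot 3 goes to the third-ranked bidder, Vantage, who pays the next bid down: $5.65/click.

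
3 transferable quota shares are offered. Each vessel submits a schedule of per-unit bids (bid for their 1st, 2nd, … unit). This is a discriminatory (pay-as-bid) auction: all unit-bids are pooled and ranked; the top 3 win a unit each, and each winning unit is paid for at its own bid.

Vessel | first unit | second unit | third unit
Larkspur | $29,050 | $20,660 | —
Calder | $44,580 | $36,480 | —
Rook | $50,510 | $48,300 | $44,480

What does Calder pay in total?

Calder pays $44,580

Pooled unit-bids ranked (top 3): 50,510 (Rook-1), 48,300 (Rook-2), 44,580 (Calder-1)
Next rejected bid: $44,480 (not a price — pay-as-bid).
Calder's winning unit-bids: 44,580 = $44,580.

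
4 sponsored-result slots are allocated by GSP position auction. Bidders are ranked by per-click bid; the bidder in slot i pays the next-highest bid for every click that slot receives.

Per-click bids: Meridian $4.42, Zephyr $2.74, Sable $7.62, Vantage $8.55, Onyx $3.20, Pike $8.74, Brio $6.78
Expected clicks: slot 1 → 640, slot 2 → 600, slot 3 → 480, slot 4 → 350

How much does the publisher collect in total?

Total revenue: $14845.40

Per-click bids in order: $8.74 (Pike) > $8.55 (Vantage) > $7.62 (Sable) > $6.78 (Brio) > $4.42 (Meridian) > …
Slot 1: Pike pays $8.55 × 640 = $5472.00
Slot 2: Vantage pays $7.62 × 600 = $4572.00
Slot 3: Sable pays $6.78 × 480 = $3254.40
Slot 4: Brio pays $4.42 × 350 = $1547.00
Total = $14845.40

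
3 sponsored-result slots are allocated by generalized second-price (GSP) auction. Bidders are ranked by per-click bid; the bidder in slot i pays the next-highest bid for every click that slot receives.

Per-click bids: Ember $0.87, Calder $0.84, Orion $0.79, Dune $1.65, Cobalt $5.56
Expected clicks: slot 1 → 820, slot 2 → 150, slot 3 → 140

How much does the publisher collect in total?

Per-click bids in order: $5.56 (Cobalt) > $1.65 (Dune) > $0.87 (Ember) > $0.84 (Calder) > …
Slot 1: Cobalt pays $1.65 × 820 = $1353.00
Slot 2: Dune pays $0.87 × 150 = $130.50
Slot 3: Ember pays $0.84 × 140 = $117.60
Total = $1601.10

Total revenue: $1601.10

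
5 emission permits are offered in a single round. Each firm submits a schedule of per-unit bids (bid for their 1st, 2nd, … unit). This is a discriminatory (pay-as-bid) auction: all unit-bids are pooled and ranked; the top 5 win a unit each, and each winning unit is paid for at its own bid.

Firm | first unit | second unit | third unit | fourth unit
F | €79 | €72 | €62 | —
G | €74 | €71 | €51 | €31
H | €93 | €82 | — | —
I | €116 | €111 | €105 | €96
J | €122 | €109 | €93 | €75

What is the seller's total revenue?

All unit-bids, highest first — top 5: 122 (J-1), 116 (I-1), 111 (I-2), 109 (J-2), 105 (I-3)
Next rejected bid: €96 (not a price — pay-as-bid).
Each winning unit pays its own bid.
Revenue = 122 + 116 + 111 + 109 + 105 = €563.

Total revenue: €563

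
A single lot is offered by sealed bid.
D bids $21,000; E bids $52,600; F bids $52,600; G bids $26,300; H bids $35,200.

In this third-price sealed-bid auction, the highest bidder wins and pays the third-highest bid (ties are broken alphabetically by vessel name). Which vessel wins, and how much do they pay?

Third-price sealed-bid auction: the highest bidder wins and pays the third-highest bid.
Bids ranked: 52,600 (E) > 52,600 (F) > 35,200 (H) > 26,300 (G) > 21,000 (D)
Tie at $52,600 → E wins by tie-break.
E wins; payment is bid #3 in the ranking = $35,200.

E pays $35,200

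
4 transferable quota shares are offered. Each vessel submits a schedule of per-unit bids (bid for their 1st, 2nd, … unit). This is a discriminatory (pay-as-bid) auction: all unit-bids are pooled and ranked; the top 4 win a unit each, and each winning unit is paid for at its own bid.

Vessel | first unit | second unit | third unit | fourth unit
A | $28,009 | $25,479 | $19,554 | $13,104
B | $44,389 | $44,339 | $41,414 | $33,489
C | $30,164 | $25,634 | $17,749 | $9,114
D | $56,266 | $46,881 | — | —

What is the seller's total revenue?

Total revenue: $191,875

Merging the schedules and taking the best 4: 56,266 (D-1), 46,881 (D-2), 44,389 (B-1), 44,339 (B-2)
Next rejected bid: $41,414 (not a price — pay-as-bid).
Each winning unit pays its own bid.
Revenue = 56,266 + 46,881 + 44,389 + 44,339 = $191,875.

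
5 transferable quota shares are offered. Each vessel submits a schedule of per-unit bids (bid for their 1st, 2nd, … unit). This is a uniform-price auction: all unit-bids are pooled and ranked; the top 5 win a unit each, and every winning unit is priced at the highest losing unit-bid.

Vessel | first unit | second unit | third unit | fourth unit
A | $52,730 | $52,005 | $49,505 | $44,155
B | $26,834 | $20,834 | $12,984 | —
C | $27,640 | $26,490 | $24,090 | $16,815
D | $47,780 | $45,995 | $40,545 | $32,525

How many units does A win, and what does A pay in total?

Merging the schedules and taking the best 5: 52,730 (A-1), 52,005 (A-2), 49,505 (A-3), 47,780 (D-1), 45,995 (D-2)
First bid not allocated: $44,155.
A wins 3 unit(s) at $44,155 each.

A: 3 units, pays $132,465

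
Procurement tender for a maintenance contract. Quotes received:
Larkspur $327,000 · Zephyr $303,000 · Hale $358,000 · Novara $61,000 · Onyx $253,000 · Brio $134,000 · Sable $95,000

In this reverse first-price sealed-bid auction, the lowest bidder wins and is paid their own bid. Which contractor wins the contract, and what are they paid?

Novara is paid $61,000

Rule: the lowest bidder wins and is paid their own bid.
Sorting bids: 61,000 (Novara) < 95,000 (Sable) < 134,000 (Brio) < 253,000 (Onyx) < 303,000 (Zephyr) < 327,000 (Larkspur) < …
First-price: Novara is paid what they bid, $61,000.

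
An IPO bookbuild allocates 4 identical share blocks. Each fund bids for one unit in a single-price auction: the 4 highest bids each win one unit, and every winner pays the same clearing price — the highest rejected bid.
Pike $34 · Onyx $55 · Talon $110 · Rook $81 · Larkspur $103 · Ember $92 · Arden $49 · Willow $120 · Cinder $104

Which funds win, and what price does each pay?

Ordering the bids: 120 (Willow), 110 (Talon), 104 (Cinder), 103 (Larkspur), 92 (Ember), 81 (Rook), …
Top 4: Willow, Talon, Cinder, Larkspur.
Clearing price = highest rejected bid = $92.

Willow, Talon, Cinder, Larkspur; each pays $92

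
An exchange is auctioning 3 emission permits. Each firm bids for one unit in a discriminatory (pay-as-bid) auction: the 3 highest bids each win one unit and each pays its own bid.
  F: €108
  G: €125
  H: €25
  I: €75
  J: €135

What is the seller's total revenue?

Total revenue: €368

Ordering the bids: 135 (J), 125 (G), 108 (F), 75 (I), 25 (H)
Winners (3 units): J, G, F.
Total revenue = 135 + 125 + 108 = €368.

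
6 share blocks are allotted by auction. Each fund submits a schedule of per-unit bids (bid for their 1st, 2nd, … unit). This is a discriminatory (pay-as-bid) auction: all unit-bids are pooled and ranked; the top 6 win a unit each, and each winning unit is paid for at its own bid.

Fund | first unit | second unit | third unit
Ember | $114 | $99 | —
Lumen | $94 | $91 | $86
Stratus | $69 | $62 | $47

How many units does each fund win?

All unit-bids, highest first — top 6: 114 (Ember-1), 99 (Ember-2), 94 (Lumen-1), 91 (Lumen-2), 86 (Lumen-3), 69 (Stratus-1)
Next rejected bid: $62 (not a price — pay-as-bid).
Allocation: Ember 2, Lumen 3, Stratus 1.

Ember 2, Lumen 3, Stratus 1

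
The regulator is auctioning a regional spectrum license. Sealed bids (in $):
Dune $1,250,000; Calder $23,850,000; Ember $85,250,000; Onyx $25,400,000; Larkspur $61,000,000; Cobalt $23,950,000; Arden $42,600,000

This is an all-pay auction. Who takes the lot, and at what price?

All-pay auction: the highest bidder wins the item, but every bidder pays their own bid.
Bids in order: 85,250,000 (Ember) > 61,000,000 (Larkspur) > 42,600,000 (Arden) > 25,400,000 (Onyx) > 23,950,000 (Cobalt) > 23,850,000 (Calder) > …
Ember is highest and takes the item; every bidder forfeits their bid.

Ember pays $85,250,000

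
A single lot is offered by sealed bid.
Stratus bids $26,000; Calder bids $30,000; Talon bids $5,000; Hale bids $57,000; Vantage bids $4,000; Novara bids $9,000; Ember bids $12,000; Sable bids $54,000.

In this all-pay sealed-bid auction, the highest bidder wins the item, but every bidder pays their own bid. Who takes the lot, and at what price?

Hale pays $57,000

All-pay sealed-bid auction: the highest bidder wins the item, but every bidder pays their own bid.
Sorting bids: 57,000 (Hale) > 54,000 (Sable) > 30,000 (Calder) > 26,000 (Stratus) > 12,000 (Ember) > 9,000 (Novara) > …
Hale is highest and takes the item; every bidder forfeits their bid.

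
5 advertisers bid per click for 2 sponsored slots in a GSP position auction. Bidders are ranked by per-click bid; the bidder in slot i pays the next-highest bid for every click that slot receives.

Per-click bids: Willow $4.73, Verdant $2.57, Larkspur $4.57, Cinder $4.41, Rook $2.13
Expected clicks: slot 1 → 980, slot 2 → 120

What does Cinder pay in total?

Cinder pays $0.00

Sorting advertisers: $4.73 (Willow) > $4.57 (Larkspur) > $4.41 (Cinder) > …
Cinder ranks below slot 2 → no slot, pays nothing.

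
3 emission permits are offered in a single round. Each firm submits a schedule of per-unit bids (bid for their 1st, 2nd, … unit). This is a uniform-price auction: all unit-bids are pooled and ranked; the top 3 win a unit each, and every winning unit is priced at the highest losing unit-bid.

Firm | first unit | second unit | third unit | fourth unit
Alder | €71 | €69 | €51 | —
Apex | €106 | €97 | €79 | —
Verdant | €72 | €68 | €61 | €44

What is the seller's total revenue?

Total revenue: €216

All unit-bids, highest first — top 3: 106 (Apex-1), 97 (Apex-2), 79 (Apex-3)
Highest rejected unit-bid = €72.
Allocation: Apex 3. Every unit priced at €72.
Revenue = 3 × 72 = €216.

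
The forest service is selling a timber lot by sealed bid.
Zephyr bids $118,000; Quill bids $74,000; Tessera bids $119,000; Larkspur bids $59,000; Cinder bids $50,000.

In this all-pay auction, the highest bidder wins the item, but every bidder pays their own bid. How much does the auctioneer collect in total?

Rule: the highest bidder wins the item, but every bidder pays their own bid.
Bids ranked: 119,000 (Tessera) > 118,000 (Zephyr) > 74,000 (Quill) > 59,000 (Larkspur) > 50,000 (Cinder)
Tessera wins with the top bid; all bids are sunk regardless.
Every bidder forfeits their bid regardless of winning.
Revenue = 118,000 + 74,000 + 119,000 + 59,000 + 50,000 = $420,000.

Total revenue: $420,000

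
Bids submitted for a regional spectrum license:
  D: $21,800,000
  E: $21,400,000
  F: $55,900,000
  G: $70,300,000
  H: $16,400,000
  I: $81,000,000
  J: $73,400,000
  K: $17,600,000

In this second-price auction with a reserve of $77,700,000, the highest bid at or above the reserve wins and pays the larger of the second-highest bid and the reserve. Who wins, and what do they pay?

I pays $77,700,000

Second-price auction with a reserve of $77,700,000: the highest bid at or above the reserve wins and pays the larger of the second-highest bid and the reserve.
Sorting bids: 81,000,000 (I) > 73,400,000 (J) > 70,300,000 (G) > 55,900,000 (F) > 21,800,000 (D) > 21,400,000 (E) > …
I has the top bid at or above the reserve ($81,000,000).
Second-highest bid $73,400,000 is below the reserve $77,700,000, so the reserve binds → payment $77,700,000.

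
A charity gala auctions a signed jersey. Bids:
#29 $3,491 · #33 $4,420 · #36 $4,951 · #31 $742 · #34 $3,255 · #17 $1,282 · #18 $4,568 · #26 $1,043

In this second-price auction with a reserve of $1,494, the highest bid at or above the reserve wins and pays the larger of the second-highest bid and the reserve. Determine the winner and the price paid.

Rule: the highest bid at or above the reserve wins and pays the larger of the second-highest bid and the reserve.
Bids in order: 4,951 (#36) > 4,568 (#18) > 4,420 (#33) > 3,491 (#29) > 3,255 (#34) > 1,282 (#17) > …
Highest eligible bid: #36 at $4,951.
max(second-highest $4,568, reserve $1,494) = $4,568; the reserve does not bind.

#36 pays $4,568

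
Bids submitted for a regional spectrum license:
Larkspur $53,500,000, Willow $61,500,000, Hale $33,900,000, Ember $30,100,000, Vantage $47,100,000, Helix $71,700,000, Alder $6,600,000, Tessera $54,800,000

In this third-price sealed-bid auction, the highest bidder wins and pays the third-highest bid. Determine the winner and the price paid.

Third-price sealed-bid auction: the highest bidder wins and pays the third-highest bid.
Sorting bids: 71,700,000 (Helix) > 61,500,000 (Willow) > 54,800,000 (Tessera) > 53,500,000 (Larkspur) > 47,100,000 (Vantage) > 33,900,000 (Hale) > …
Helix wins; payment is bid #3 in the ranking = $54,800,000.

Helix pays $54,800,000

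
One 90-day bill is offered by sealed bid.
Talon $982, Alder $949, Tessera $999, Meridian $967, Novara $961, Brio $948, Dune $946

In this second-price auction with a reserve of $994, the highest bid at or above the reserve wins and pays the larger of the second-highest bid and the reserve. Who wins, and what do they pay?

Tessera pays $994

Bids in order: 999 (Tessera) > 982 (Talon) > 967 (Meridian) > 961 (Novara) > 949 (Alder) > 948 (Brio) > …
Tessera has the top bid at or above the reserve ($999).
Second-highest bid $982 is below the reserve $994, so the reserve binds → payment $994.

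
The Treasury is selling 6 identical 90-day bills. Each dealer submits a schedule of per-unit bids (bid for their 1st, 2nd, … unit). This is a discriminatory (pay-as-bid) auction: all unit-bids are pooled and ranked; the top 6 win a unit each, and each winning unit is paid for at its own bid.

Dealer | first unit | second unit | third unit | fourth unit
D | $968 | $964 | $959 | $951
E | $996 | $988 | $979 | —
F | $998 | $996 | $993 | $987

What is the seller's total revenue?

Total revenue: $5,958

Merging the schedules and taking the best 6: 998 (F-1), 996 (E-1), 996 (F-2), 993 (F-3), 988 (E-2), 987 (F-4)
Next rejected bid: $979 (not a price — pay-as-bid).
Each winning unit pays its own bid.
Revenue = 998 + 996 + 996 + 993 + 988 + 987 = $5,958.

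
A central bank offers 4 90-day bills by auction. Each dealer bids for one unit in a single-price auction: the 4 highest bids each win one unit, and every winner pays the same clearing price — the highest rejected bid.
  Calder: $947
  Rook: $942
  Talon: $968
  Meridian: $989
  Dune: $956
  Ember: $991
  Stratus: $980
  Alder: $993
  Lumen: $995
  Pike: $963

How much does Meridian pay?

Ordering the bids: 995 (Lumen), 993 (Alder), 991 (Ember), 989 (Meridian), 980 (Stratus), 968 (Talon), …
Winners (4 units): Lumen, Alder, Ember, Meridian.
First losing bid is Stratus's $980, which sets the uniform price.
Meridian wins → pays $980.

Meridian pays $980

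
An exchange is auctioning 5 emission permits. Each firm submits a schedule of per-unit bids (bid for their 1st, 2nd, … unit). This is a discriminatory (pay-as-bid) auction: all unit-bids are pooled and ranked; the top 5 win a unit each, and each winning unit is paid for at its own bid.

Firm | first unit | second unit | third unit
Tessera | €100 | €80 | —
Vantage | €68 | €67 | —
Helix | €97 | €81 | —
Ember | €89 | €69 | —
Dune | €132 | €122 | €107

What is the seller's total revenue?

Total revenue: €558

All unit-bids, highest first — top 5: 132 (Dune-1), 122 (Dune-2), 107 (Dune-3), 100 (Tessera-1), 97 (Helix-1)
Next rejected bid: €89 (not a price — pay-as-bid).
Each winning unit pays its own bid.
Revenue = 132 + 122 + 107 + 100 + 97 = €558.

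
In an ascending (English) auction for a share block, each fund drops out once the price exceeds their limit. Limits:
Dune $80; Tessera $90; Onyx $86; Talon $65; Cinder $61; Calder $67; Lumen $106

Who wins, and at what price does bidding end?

Limits in order: 106 (Lumen) > 90 (Tessera) > 86 (Onyx) > 80 (Dune) > 67 (Calder) > 65 (Talon) > …
Once the price passes $90, only Lumen is left; the hammer falls at Tessera's limit of $90.

Lumen wins at $90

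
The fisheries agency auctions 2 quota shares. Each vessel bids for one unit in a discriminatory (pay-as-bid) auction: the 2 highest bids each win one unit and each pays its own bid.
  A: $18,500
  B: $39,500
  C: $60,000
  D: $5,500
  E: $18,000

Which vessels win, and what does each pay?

C $60,000, B $39,500

Bids ranked high→low: 60,000 (C), 39,500 (B), 18,500 (A), 18,000 (E), …
Winners (2 units): C, B.
Each winner pays its own bid: C $60,000, B $39,500.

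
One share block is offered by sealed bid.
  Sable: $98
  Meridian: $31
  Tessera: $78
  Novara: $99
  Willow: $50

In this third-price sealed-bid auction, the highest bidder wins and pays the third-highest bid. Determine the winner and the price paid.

Novara pays $78

Sorting bids: 99 (Novara) > 98 (Sable) > 78 (Tessera) > 50 (Willow) > 31 (Meridian)
Novara is highest; pays the third-highest bid, $78.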